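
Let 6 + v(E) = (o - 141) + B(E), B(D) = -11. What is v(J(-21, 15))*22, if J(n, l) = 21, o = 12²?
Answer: -308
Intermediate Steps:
o = 144
v(E) = -14 (v(E) = -6 + ((144 - 141) - 11) = -6 + (3 - 11) = -6 - 8 = -14)
v(J(-21, 15))*22 = -14*22 = -308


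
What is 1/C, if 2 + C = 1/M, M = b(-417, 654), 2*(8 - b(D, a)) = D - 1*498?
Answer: -931/1860 ≈ -0.50054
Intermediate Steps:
b(D, a) = 257 - D/2 (b(D, a) = 8 - (D - 1*498)/2 = 8 - (D - 498)/2 = 8 - (-498 + D)/2 = 8 + (249 - D/2) = 257 - D/2)
M = 931/2 (M = 257 - 1/2*(-417) = 257 + 417/2 = 931/2 ≈ 465.50)
C = -1860/931 (C = -2 + 1/(931/2) = -2 + 2/931 = -1860/931 ≈ -1.9979)
1/C = 1/(-1860/931) = -931/1860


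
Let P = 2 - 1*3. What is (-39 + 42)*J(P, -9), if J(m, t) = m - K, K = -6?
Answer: 15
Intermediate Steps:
P = -1 (P = 2 - 3 = -1)
J(m, t) = 6 + m (J(m, t) = m - 1*(-6) = m + 6 = 6 + m)
(-39 + 42)*J(P, -9) = (-39 + 42)*(6 - 1) = 3*5 = 15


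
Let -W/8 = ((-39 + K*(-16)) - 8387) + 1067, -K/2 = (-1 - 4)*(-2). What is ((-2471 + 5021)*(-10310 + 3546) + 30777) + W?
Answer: -17161111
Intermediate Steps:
K = -20 (K = -2*(-1 - 4)*(-2) = -(-10)*(-2) = -2*10 = -20)
W = 56312 (W = -8*(((-39 - 20*(-16)) - 8387) + 1067) = -8*(((-39 + 320) - 8387) + 1067) = -8*((281 - 8387) + 1067) = -8*(-8106 + 1067) = -8*(-7039) = 56312)
((-2471 + 5021)*(-10310 + 3546) + 30777) + W = ((-2471 + 5021)*(-10310 + 3546) + 30777) + 56312 = (2550*(-6764) + 30777) + 56312 = (-17248200 + 30777) + 56312 = -17217423 + 56312 = -17161111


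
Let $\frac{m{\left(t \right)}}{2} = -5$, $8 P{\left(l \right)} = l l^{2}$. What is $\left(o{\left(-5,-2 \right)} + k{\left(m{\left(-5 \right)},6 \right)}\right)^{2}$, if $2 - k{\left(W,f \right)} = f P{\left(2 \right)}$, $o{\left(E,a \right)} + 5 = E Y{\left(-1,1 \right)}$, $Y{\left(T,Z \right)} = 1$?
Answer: $196$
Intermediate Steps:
$P{\left(l \right)} = \frac{l^{3}}{8}$ ($P{\left(l \right)} = \frac{l l^{2}}{8} = \frac{l^{3}}{8}$)
$m{\left(t \right)} = -10$ ($m{\left(t \right)} = 2 \left(-5\right) = -10$)
$o{\left(E,a \right)} = -5 + E$ ($o{\left(E,a \right)} = -5 + E 1 = -5 + E$)
$k{\left(W,f \right)} = 2 - f$ ($k{\left(W,f \right)} = 2 - f \frac{2^{3}}{8} = 2 - f \frac{1}{8} \cdot 8 = 2 - f 1 = 2 - f$)
$\left(o{\left(-5,-2 \right)} + k{\left(m{\left(-5 \right)},6 \right)}\right)^{2} = \left(\left(-5 - 5\right) + \left(2 - 6\right)\right)^{2} = \left(-10 + \left(2 - 6\right)\right)^{2} = \left(-10 - 4\right)^{2} = \left(-14\right)^{2} = 196$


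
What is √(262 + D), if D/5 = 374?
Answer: 2*√533 ≈ 46.174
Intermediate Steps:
D = 1870 (D = 5*374 = 1870)
√(262 + D) = √(262 + 1870) = √2132 = 2*√533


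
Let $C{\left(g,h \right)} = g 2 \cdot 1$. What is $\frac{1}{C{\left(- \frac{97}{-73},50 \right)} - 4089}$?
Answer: $- \frac{73}{298303} \approx -0.00024472$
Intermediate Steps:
$C{\left(g,h \right)} = 2 g$ ($C{\left(g,h \right)} = 2 g 1 = 2 g$)
$\frac{1}{C{\left(- \frac{97}{-73},50 \right)} - 4089} = \frac{1}{2 \left(- \frac{97}{-73}\right) - 4089} = \frac{1}{2 \left(\left(-97\right) \left(- \frac{1}{73}\right)\right) - 4089} = \frac{1}{2 \cdot \frac{97}{73} - 4089} = \frac{1}{\frac{194}{73} - 4089} = \frac{1}{- \frac{298303}{73}} = - \frac{73}{298303}$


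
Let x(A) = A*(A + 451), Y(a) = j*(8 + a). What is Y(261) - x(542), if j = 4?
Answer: -537130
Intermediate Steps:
Y(a) = 32 + 4*a (Y(a) = 4*(8 + a) = 32 + 4*a)
x(A) = A*(451 + A)
Y(261) - x(542) = (32 + 4*261) - 542*(451 + 542) = (32 + 1044) - 542*993 = 1076 - 1*538206 = 1076 - 538206 = -537130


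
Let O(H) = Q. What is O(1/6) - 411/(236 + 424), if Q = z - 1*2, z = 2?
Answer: -137/220 ≈ -0.62273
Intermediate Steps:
Q = 0 (Q = 2 - 1*2 = 2 - 2 = 0)
O(H) = 0
O(1/6) - 411/(236 + 424) = 0 - 411/(236 + 424) = 0 - 411/660 = 0 + (1/660)*(-411) = 0 - 137/220 = -137/220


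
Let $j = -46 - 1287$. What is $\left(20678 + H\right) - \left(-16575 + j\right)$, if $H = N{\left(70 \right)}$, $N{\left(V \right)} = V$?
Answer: $38656$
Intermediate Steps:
$H = 70$
$j = -1333$ ($j = -46 - 1287 = -1333$)
$\left(20678 + H\right) - \left(-16575 + j\right) = \left(20678 + 70\right) + \left(16575 - -1333\right) = 20748 + \left(16575 + 1333\right) = 20748 + 17908 = 38656$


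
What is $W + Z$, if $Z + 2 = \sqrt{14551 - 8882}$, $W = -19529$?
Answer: $-19531 + \sqrt{5669} \approx -19456.0$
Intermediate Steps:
$Z = -2 + \sqrt{5669}$ ($Z = -2 + \sqrt{14551 - 8882} = -2 + \sqrt{5669} \approx 73.293$)
$W + Z = -19529 - \left(2 - \sqrt{5669}\right) = -19531 + \sqrt{5669}$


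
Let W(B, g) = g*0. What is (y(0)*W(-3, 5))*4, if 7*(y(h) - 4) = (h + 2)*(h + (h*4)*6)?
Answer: 0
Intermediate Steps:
W(B, g) = 0
y(h) = 4 + 25*h*(2 + h)/7 (y(h) = 4 + ((h + 2)*(h + (h*4)*6))/7 = 4 + ((2 + h)*(h + (4*h)*6))/7 = 4 + ((2 + h)*(h + 24*h))/7 = 4 + ((2 + h)*(25*h))/7 = 4 + (25*h*(2 + h))/7 = 4 + 25*h*(2 + h)/7)
(y(0)*W(-3, 5))*4 = ((4 + (25/7)*0**2 + (50/7)*0)*0)*4 = ((4 + (25/7)*0 + 0)*0)*4 = ((4 + 0 + 0)*0)*4 = (4*0)*4 = 0*4 = 0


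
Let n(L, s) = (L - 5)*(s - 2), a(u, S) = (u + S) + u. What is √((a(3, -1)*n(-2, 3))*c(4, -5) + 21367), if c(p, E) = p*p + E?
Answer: √20982 ≈ 144.85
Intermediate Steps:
a(u, S) = S + 2*u (a(u, S) = (S + u) + u = S + 2*u)
c(p, E) = E + p² (c(p, E) = p² + E = E + p²)
n(L, s) = (-5 + L)*(-2 + s)
√((a(3, -1)*n(-2, 3))*c(4, -5) + 21367) = √(((-1 + 2*3)*(10 - 5*3 - 2*(-2) - 2*3))*(-5 + 4²) + 21367) = √(((-1 + 6)*(10 - 15 + 4 - 6))*(-5 + 16) + 21367) = √((5*(-7))*11 + 21367) = √(-35*11 + 21367) = √(-385 + 21367) = √20982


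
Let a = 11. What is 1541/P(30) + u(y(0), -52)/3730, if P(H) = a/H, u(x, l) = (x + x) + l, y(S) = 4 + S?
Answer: 86218708/20515 ≈ 4202.7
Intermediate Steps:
u(x, l) = l + 2*x (u(x, l) = 2*x + l = l + 2*x)
P(H) = 11/H
1541/P(30) + u(y(0), -52)/3730 = 1541/((11/30)) + (-52 + 2*(4 + 0))/3730 = 1541/((11*(1/30))) + (-52 + 2*4)*(1/3730) = 1541/(11/30) + (-52 + 8)*(1/3730) = 1541*(30/11) - 44*1/3730 = 46230/11 - 22/1865 = 86218708/20515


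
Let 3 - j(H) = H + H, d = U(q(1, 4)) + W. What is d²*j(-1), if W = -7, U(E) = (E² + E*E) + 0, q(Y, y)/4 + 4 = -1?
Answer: 3144245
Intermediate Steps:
q(Y, y) = -20 (q(Y, y) = -16 + 4*(-1) = -16 - 4 = -20)
U(E) = 2*E² (U(E) = (E² + E²) + 0 = 2*E² + 0 = 2*E²)
d = 793 (d = 2*(-20)² - 7 = 2*400 - 7 = 800 - 7 = 793)
j(H) = 3 - 2*H (j(H) = 3 - (H + H) = 3 - 2*H)
d²*j(-1) = 793²*(3 - 2*(-1)) = 628849*(3 + 2) = 628849*5 = 3144245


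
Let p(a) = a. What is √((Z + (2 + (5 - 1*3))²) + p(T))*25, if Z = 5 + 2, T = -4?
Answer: 25*√19 ≈ 108.97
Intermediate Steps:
Z = 7
√((Z + (2 + (5 - 1*3))²) + p(T))*25 = √((7 + (2 + (5 - 1*3))²) - 4)*25 = √((7 + (2 + (5 - 3))²) - 4)*25 = √((7 + (2 + 2)²) - 4)*25 = √((7 + 4²) - 4)*25 = √((7 + 16) - 4)*25 = √(23 - 4)*25 = √19*25 = 25*√19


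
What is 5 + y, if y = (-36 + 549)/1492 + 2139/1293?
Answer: 4500159/643052 ≈ 6.9981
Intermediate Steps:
y = 1284899/643052 (y = 513*(1/1492) + 2139*(1/1293) = 513/1492 + 713/431 = 1284899/643052 ≈ 1.9981)
5 + y = 5 + 1284899/643052 = 4500159/643052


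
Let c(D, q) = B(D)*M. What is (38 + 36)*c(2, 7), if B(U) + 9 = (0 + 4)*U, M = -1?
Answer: 74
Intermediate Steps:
B(U) = -9 + 4*U (B(U) = -9 + (0 + 4)*U = -9 + 4*U)
c(D, q) = 9 - 4*D (c(D, q) = (-9 + 4*D)*(-1) = 9 - 4*D)
(38 + 36)*c(2, 7) = (38 + 36)*(9 - 4*2) = 74*(9 - 8) = 74*1 = 74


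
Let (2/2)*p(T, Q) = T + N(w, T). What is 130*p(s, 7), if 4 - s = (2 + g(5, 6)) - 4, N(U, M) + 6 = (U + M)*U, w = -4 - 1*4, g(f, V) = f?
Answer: 6630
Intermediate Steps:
w = -8 (w = -4 - 4 = -8)
N(U, M) = -6 + U*(M + U) (N(U, M) = -6 + (U + M)*U = -6 + (M + U)*U = -6 + U*(M + U))
s = 1 (s = 4 - ((2 + 5) - 4) = 4 - (7 - 4) = 4 - 1*3 = 4 - 3 = 1)
p(T, Q) = 58 - 7*T (p(T, Q) = T + (-6 + (-8)² + T*(-8)) = T + (-6 + 64 - 8*T) = T + (58 - 8*T) = 58 - 7*T)
130*p(s, 7) = 130*(58 - 7*1) = 130*(58 - 7) = 130*51 = 6630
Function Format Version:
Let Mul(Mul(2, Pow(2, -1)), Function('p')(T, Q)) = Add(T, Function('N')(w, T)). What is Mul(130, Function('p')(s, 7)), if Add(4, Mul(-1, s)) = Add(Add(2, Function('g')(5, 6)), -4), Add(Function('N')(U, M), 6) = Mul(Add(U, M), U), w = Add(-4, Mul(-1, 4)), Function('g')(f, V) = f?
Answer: 6630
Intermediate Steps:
w = -8 (w = Add(-4, -4) = -8)
Function('N')(U, M) = Add(-6, Mul(U, Add(M, U))) (Function('N')(U, M) = Add(-6, Mul(Add(U, M), U)) = Add(-6, Mul(Add(M, U), U)) = Add(-6, Mul(U, Add(M, U))))
s = 1 (s = Add(4, Mul(-1, Add(Add(2, 5), -4))) = Add(4, Mul(-1, Add(7, -4))) = Add(4, Mul(-1, 3)) = Add(4, -3) = 1)
Function('p')(T, Q) = Add(58, Mul(-7, T)) (Function('p')(T, Q) = Add(T, Add(-6, Pow(-8, 2), Mul(T, -8))) = Add(T, Add(-6, 64, Mul(-8, T))) = Add(T, Add(58, Mul(-8, T))) = Add(58, Mul(-7, T)))
Mul(130, Function('p')(s, 7)) = Mul(130, Add(58, Mul(-7, 1))) = Mul(130, Add(58, -7)) = Mul(130, 51) = 6630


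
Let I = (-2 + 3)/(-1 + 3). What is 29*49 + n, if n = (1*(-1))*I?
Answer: 2841/2 ≈ 1420.5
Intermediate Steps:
I = ½ (I = 1/2 = 1*(½) = ½ ≈ 0.50000)
n = -½ (n = (1*(-1))*(½) = -1*½ = -½ ≈ -0.50000)
29*49 + n = 29*49 - ½ = 1421 - ½ = 2841/2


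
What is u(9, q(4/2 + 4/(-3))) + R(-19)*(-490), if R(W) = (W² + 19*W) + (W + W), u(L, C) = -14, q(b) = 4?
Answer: 18606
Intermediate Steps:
R(W) = W² + 21*W (R(W) = (W² + 19*W) + 2*W = W² + 21*W)
u(9, q(4/2 + 4/(-3))) + R(-19)*(-490) = -14 - 19*(21 - 19)*(-490) = -14 - 19*2*(-490) = -14 - 38*(-490) = -14 + 18620 = 18606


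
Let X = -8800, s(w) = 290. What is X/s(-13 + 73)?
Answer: -880/29 ≈ -30.345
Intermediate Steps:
X/s(-13 + 73) = -8800/290 = -8800*1/290 = -880/29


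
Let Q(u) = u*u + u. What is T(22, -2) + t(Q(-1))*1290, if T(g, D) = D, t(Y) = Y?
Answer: -2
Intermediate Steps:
Q(u) = u + u² (Q(u) = u² + u = u + u²)
T(22, -2) + t(Q(-1))*1290 = -2 - (1 - 1)*1290 = -2 - 1*0*1290 = -2 + 0*1290 = -2 + 0 = -2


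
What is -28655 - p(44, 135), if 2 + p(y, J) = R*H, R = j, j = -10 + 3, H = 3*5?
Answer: -28548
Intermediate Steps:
H = 15
j = -7
R = -7
p(y, J) = -107 (p(y, J) = -2 - 7*15 = -2 - 105 = -107)
-28655 - p(44, 135) = -28655 - 1*(-107) = -28655 + 107 = -28548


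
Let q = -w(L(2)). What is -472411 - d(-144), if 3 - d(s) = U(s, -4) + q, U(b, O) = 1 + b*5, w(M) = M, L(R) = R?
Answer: -473135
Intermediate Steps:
U(b, O) = 1 + 5*b
q = -2 (q = -1*2 = -2)
d(s) = 4 - 5*s (d(s) = 3 - ((1 + 5*s) - 2) = 3 - (-1 + 5*s) = 3 + (1 - 5*s) = 4 - 5*s)
-472411 - d(-144) = -472411 - (4 - 5*(-144)) = -472411 - (4 + 720) = -472411 - 1*724 = -472411 - 724 = -473135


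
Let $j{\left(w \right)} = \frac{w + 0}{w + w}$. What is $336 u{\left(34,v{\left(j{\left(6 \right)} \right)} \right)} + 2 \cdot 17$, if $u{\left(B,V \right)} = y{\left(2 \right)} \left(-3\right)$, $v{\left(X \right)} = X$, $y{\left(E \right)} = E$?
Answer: $-1982$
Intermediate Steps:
$j{\left(w \right)} = \frac{1}{2}$ ($j{\left(w \right)} = \frac{w}{2 w} = w \frac{1}{2 w} = \frac{1}{2}$)
$u{\left(B,V \right)} = -6$ ($u{\left(B,V \right)} = 2 \left(-3\right) = -6$)
$336 u{\left(34,v{\left(j{\left(6 \right)} \right)} \right)} + 2 \cdot 17 = 336 \left(-6\right) + 2 \cdot 17 = -2016 + 34 = -1982$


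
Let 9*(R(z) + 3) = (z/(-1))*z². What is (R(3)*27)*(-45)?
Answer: 7290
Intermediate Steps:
R(z) = -3 - z³/9 (R(z) = -3 + ((z/(-1))*z²)/9 = -3 + ((z*(-1))*z²)/9 = -3 + ((-z)*z²)/9 = -3 + (-z³)/9 = -3 - z³/9)
(R(3)*27)*(-45) = ((-3 - ⅑*3³)*27)*(-45) = ((-3 - ⅑*27)*27)*(-45) = ((-3 - 3)*27)*(-45) = -6*27*(-45) = -162*(-45) = 7290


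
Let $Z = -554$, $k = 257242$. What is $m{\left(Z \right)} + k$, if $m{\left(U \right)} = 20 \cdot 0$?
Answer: $257242$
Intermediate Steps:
$m{\left(U \right)} = 0$
$m{\left(Z \right)} + k = 0 + 257242 = 257242$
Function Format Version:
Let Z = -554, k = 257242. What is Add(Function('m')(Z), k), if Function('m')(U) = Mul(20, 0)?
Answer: 257242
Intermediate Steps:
Function('m')(U) = 0
Add(Function('m')(Z), k) = Add(0, 257242) = 257242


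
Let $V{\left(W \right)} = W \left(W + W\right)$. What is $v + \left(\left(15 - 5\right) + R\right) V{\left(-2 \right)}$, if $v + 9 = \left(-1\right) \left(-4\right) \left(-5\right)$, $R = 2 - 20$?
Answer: $-93$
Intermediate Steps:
$V{\left(W \right)} = 2 W^{2}$ ($V{\left(W \right)} = W 2 W = 2 W^{2}$)
$R = -18$ ($R = 2 - 20 = -18$)
$v = -29$ ($v = -9 + \left(-1\right) \left(-4\right) \left(-5\right) = -9 + 4 \left(-5\right) = -9 - 20 = -29$)
$v + \left(\left(15 - 5\right) + R\right) V{\left(-2 \right)} = -29 + \left(\left(15 - 5\right) - 18\right) 2 \left(-2\right)^{2} = -29 + \left(10 - 18\right) 2 \cdot 4 = -29 - 64 = -93$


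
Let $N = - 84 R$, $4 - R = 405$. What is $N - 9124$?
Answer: $24560$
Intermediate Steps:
$R = -401$ ($R = 4 - 405 = -401$)
$N = 33684$ ($N = \left(-84\right) \left(-401\right) = 33684$)
$N - 9124 = 33684 - 9124 = 24560$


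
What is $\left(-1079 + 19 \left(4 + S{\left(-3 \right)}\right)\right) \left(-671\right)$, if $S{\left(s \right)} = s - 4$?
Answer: $762256$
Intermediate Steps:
$S{\left(s \right)} = -4 + s$
$\left(-1079 + 19 \left(4 + S{\left(-3 \right)}\right)\right) \left(-671\right) = \left(-1079 + 19 \left(4 - 7\right)\right) \left(-671\right) = \left(-1079 + 19 \left(-3\right)\right) \left(-671\right) = \left(-1079 - 57\right) \left(-671\right) = \left(-1136\right) \left(-671\right) = 762256$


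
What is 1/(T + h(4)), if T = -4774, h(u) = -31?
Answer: -1/4805 ≈ -0.00020812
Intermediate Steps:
1/(T + h(4)) = 1/(-4774 - 31) = 1/(-4805) = -1/4805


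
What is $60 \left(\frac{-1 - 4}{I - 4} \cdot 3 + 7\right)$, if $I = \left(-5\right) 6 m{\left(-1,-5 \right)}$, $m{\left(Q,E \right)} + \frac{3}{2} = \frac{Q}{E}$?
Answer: $\frac{2760}{7} \approx 394.29$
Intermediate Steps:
$m{\left(Q,E \right)} = - \frac{3}{2} + \frac{Q}{E}$
$I = 39$ ($I = \left(-5\right) 6 \left(- \frac{3}{2} - \frac{1}{-5}\right) = - 30 \left(- \frac{3}{2} - - \frac{1}{5}\right) = - 30 \left(- \frac{3}{2} + \frac{1}{5}\right) = \left(-30\right) \left(- \frac{13}{10}\right) = 39$)
$60 \left(\frac{-1 - 4}{I - 4} \cdot 3 + 7\right) = 60 \left(\frac{-1 - 4}{39 - 4} \cdot 3 + 7\right) = 60 \left(- \frac{5}{35} \cdot 3 + 7\right) = 60 \left(\left(-5\right) \frac{1}{35} \cdot 3 + 7\right) = 60 \left(\left(- \frac{1}{7}\right) 3 + 7\right) = 60 \left(- \frac{3}{7} + 7\right) = 60 \cdot \frac{46}{7} = \frac{2760}{7}$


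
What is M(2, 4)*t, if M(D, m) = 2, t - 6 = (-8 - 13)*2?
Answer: -72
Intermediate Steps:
t = -36 (t = 6 + (-8 - 13)*2 = 6 - 21*2 = 6 - 42 = -36)
M(2, 4)*t = 2*(-36) = -72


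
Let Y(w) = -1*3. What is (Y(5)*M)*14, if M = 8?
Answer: -336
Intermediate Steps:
Y(w) = -3
(Y(5)*M)*14 = -3*8*14 = -24*14 = -336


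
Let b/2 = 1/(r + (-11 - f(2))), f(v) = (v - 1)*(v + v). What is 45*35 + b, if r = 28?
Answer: 20477/13 ≈ 1575.2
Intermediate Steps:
f(v) = 2*v*(-1 + v) (f(v) = (-1 + v)*(2*v) = 2*v*(-1 + v))
b = 2/13 (b = 2/(28 + (-11 - 2*2*(-1 + 2))) = 2/(28 + (-11 - 2*2)) = 2/(28 + (-11 - 1*4)) = 2/(28 + (-11 - 4)) = 2/(28 - 15) = 2/13 ≈ 0.15385)
45*35 + b = 45*35 + 2/13 = 1575 + 2/13 = 20477/13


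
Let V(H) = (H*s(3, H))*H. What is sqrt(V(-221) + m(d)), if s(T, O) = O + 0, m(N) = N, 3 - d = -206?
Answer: 2*I*sqrt(2698413) ≈ 3285.4*I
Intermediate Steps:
d = 209 (d = 3 - 1*(-206) = 3 + 206 = 209)
s(T, O) = O
V(H) = H**3 (V(H) = (H*H)*H = H**2*H = H**3)
sqrt(V(-221) + m(d)) = sqrt((-221)**3 + 209) = sqrt(-10793861 + 209) = sqrt(-10793652) = 2*I*sqrt(2698413)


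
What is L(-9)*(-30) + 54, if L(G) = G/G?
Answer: 24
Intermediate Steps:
L(G) = 1
L(-9)*(-30) + 54 = 1*(-30) + 54 = -30 + 54 = 24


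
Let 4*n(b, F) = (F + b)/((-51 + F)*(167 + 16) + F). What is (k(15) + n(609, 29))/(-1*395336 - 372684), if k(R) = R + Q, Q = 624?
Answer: -5107847/6139551880 ≈ -0.00083196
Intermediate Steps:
n(b, F) = (F + b)/(4*(-9333 + 184*F)) (n(b, F) = ((F + b)/((-51 + F)*(167 + 16) + F))/4 = ((F + b)/((-51 + F)*183 + F))/4 = ((F + b)/((-9333 + 183*F) + F))/4 = ((F + b)/(-9333 + 184*F))/4 = (F + b)/(4*(-9333 + 184*F)))
k(R) = 624 + R (k(R) = R + 624 = 624 + R)
(k(15) + n(609, 29))/(-1*395336 - 372684) = ((624 + 15) + (29 + 609)/(4*(-9333 + 184*29)))/(-1*395336 - 372684) = (639 + (¼)*638/(-9333 + 5336))/(-395336 - 372684) = (639 + (¼)*638/(-3997))/(-768020) = (639 + (¼)*(-1/3997)*638)*(-1/768020) = (639 - 319/7994)*(-1/768020) = (5107847/7994)*(-1/768020) = -5107847/6139551880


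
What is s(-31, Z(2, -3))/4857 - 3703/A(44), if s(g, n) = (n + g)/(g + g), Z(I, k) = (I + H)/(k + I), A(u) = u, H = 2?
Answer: -557548831/6624948 ≈ -84.159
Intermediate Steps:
Z(I, k) = (2 + I)/(I + k) (Z(I, k) = (I + 2)/(k + I) = (2 + I)/(I + k))
s(g, n) = (g + n)/(2*g) (s(g, n) = (g + n)/((2*g)) = (g + n)*(1/(2*g)) = (g + n)/(2*g))
s(-31, Z(2, -3))/4857 - 3703/A(44) = ((1/2)*(-31 + (2 + 2)/(2 - 3))/(-31))/4857 - 3703/44 = ((1/2)*(-1/31)*(-31 + 4/(-1)))*(1/4857) - 3703*1/44 = ((1/2)*(-1/31)*(-31 - 1*4))*(1/4857) - 3703/44 = ((1/2)*(-1/31)*(-31 - 4))*(1/4857) - 3703/44 = ((1/2)*(-1/31)*(-35))*(1/4857) - 3703/44 = (35/62)*(1/4857) - 3703/44 = 35/301134 - 3703/44 = -557548831/6624948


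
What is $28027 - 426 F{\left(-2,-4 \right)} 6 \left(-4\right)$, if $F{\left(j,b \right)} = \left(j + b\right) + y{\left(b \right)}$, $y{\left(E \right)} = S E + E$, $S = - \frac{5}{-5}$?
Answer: $-115109$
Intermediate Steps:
$S = 1$ ($S = \left(-5\right) \left(- \frac{1}{5}\right) = 1$)
$y{\left(E \right)} = 2 E$ ($y{\left(E \right)} = 1 E + E = E + E = 2 E$)
$F{\left(j,b \right)} = j + 3 b$ ($F{\left(j,b \right)} = \left(j + b\right) + 2 b = \left(b + j\right) + 2 b = j + 3 b$)
$28027 - 426 F{\left(-2,-4 \right)} 6 \left(-4\right) = 28027 - 426 \left(-2 + 3 \left(-4\right)\right) 6 \left(-4\right) = 28027 - 426 \left(-2 - 12\right) 6 \left(-4\right) = 28027 - 426 \left(-14\right) 6 \left(-4\right) = 28027 - 426 \left(\left(-84\right) \left(-4\right)\right) = 28027 - 143136 = -115109$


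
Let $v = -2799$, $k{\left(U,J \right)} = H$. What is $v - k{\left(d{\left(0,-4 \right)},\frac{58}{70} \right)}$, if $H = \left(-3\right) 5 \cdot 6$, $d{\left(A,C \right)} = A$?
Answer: $-2709$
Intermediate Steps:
$H = -90$ ($H = \left(-15\right) 6 = -90$)
$k{\left(U,J \right)} = -90$
$v - k{\left(d{\left(0,-4 \right)},\frac{58}{70} \right)} = -2799 - -90 = -2799 + 90 = -2709$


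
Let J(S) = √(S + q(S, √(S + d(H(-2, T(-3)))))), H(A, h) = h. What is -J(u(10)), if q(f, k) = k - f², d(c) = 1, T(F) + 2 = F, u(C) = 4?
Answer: -I*√(12 - √5) ≈ -3.1247*I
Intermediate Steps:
T(F) = -2 + F
J(S) = √(S + √(1 + S) - S²) (J(S) = √(S + (√(S + 1) - S²)) = √(S + (√(1 + S) - S²)) = √(S + √(1 + S) - S²))
-J(u(10)) = -√(4 + √(1 + 4) - 1*4²) = -√(4 + √5 - 1*16) = -√(4 + √5 - 16) = -√(-12 + √5)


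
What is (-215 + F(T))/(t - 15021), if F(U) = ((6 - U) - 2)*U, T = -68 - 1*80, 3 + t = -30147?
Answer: 22711/45171 ≈ 0.50278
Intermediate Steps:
t = -30150 (t = -3 - 30147 = -30150)
T = -148 (T = -68 - 80 = -148)
F(U) = U*(4 - U) (F(U) = (4 - U)*U = U*(4 - U))
(-215 + F(T))/(t - 15021) = (-215 - 148*(4 - 1*(-148)))/(-30150 - 15021) = (-215 - 148*(4 + 148))/(-45171) = (-215 - 148*152)*(-1/45171) = (-215 - 22496)*(-1/45171) = -22711*(-1/45171) = 22711/45171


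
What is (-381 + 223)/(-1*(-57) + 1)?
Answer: -79/29 ≈ -2.7241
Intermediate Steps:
(-381 + 223)/(-1*(-57) + 1) = -158/(57 + 1) = -158/58 = -158*1/58 = -79/29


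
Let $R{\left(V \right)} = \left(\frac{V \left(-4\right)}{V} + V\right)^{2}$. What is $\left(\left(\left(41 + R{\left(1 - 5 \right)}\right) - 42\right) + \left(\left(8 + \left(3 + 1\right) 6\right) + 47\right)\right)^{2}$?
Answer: $20164$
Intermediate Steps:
$R{\left(V \right)} = \left(-4 + V\right)^{2}$ ($R{\left(V \right)} = \left(\frac{\left(-4\right) V}{V} + V\right)^{2} = \left(-4 + V\right)^{2}$)
$\left(\left(\left(41 + R{\left(1 - 5 \right)}\right) - 42\right) + \left(\left(8 + \left(3 + 1\right) 6\right) + 47\right)\right)^{2} = \left(\left(\left(41 + \left(-4 + \left(1 - 5\right)\right)^{2}\right) - 42\right) + \left(\left(8 + \left(3 + 1\right) 6\right) + 47\right)\right)^{2} = \left(\left(\left(41 + \left(-4 - 4\right)^{2}\right) - 42\right) + \left(\left(8 + 4 \cdot 6\right) + 47\right)\right)^{2} = \left(\left(\left(41 + \left(-8\right)^{2}\right) - 42\right) + \left(\left(8 + 24\right) + 47\right)\right)^{2} = \left(\left(\left(41 + 64\right) - 42\right) + \left(32 + 47\right)\right)^{2} = \left(\left(105 - 42\right) + 79\right)^{2} = \left(63 + 79\right)^{2} = 142^{2} = 20164$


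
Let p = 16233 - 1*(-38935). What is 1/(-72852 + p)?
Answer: -1/17684 ≈ -5.6548e-5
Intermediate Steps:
p = 55168 (p = 16233 + 38935 = 55168)
1/(-72852 + p) = 1/(-72852 + 55168) = 1/(-17684) = -1/17684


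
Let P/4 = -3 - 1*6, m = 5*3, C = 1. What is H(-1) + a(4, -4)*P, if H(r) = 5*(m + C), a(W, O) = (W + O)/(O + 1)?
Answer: 80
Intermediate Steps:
m = 15
a(W, O) = (O + W)/(1 + O)
P = -36 (P = 4*(-3 - 1*6) = 4*(-3 - 6) = 4*(-9) = -36)
H(r) = 80 (H(r) = 5*(15 + 1) = 5*16 = 80)
H(-1) + a(4, -4)*P = 80 + ((-4 + 4)/(1 - 4))*(-36) = 80 + (0/(-3))*(-36) = 80 - ⅓*0*(-36) = 80 + 0*(-36) = 80 + 0 = 80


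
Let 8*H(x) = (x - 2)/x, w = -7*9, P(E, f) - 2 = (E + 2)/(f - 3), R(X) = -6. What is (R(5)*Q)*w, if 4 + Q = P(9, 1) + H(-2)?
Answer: -5481/2 ≈ -2740.5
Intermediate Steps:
P(E, f) = 2 + (2 + E)/(-3 + f) (P(E, f) = 2 + (E + 2)/(f - 3) = 2 + (2 + E)/(-3 + f))
w = -63
H(x) = (-2 + x)/(8*x) (H(x) = ((x - 2)/x)/8 = ((-2 + x)/x)/8 = (-2 + x)/(8*x))
Q = -29/4 (Q = -4 + ((-4 + 9 + 2*1)/(-3 + 1) + (⅛)*(-2 - 2)/(-2)) = -4 + ((-4 + 9 + 2)/(-2) + (⅛)*(-½)*(-4)) = -4 + (-½*7 + ¼) = -4 + (-7/2 + ¼) = -4 - 13/4 = -29/4 ≈ -7.2500)
(R(5)*Q)*w = -6*(-29/4)*(-63) = (87/2)*(-63) = -5481/2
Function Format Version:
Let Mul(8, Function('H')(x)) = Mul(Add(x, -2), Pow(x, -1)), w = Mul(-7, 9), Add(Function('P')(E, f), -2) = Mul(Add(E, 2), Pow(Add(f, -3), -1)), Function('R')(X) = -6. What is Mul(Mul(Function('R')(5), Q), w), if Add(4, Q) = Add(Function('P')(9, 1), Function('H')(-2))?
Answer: Rational(-5481, 2) ≈ -2740.5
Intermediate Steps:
Function('P')(E, f) = Add(2, Mul(Pow(Add(-3, f), -1), Add(2, E))) (Function('P')(E, f) = Add(2, Mul(Add(E, 2), Pow(Add(f, -3), -1))) = Add(2, Mul(Add(2, E), Pow(Add(-3, f), -1))) = Add(2, Mul(Pow(Add(-3, f), -1), Add(2, E))))
w = -63
Function('H')(x) = Mul(Rational(1, 8), Pow(x, -1), Add(-2, x)) (Function('H')(x) = Mul(Rational(1, 8), Mul(Add(x, -2), Pow(x, -1))) = Mul(Rational(1, 8), Mul(Add(-2, x), Pow(x, -1))) = Mul(Rational(1, 8), Mul(Pow(x, -1), Add(-2, x))) = Mul(Rational(1, 8), Pow(x, -1), Add(-2, x)))
Q = Rational(-29, 4) (Q = Add(-4, Add(Mul(Pow(Add(-3, 1), -1), Add(-4, 9, Mul(2, 1))), Mul(Rational(1, 8), Pow(-2, -1), Add(-2, -2)))) = Add(-4, Add(Mul(Pow(-2, -1), Add(-4, 9, 2)), Mul(Rational(1, 8), Rational(-1, 2), -4))) = Add(-4, Add(Mul(Rational(-1, 2), 7), Rational(1, 4))) = Add(-4, Add(Rational(-7, 2), Rational(1, 4))) = Add(-4, Rational(-13, 4)) = Rational(-29, 4) ≈ -7.2500)
Mul(Mul(Function('R')(5), Q), w) = Mul(Mul(-6, Rational(-29, 4)), -63) = Mul(Rational(87, 2), -63) = Rational(-5481, 2)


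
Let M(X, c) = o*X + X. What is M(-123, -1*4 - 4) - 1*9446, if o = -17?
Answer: -7478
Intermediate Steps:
M(X, c) = -16*X (M(X, c) = -17*X + X = -16*X)
M(-123, -1*4 - 4) - 1*9446 = -16*(-123) - 1*9446 = 1968 - 9446 = -7478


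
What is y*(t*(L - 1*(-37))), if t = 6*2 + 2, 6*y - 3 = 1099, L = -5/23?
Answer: 2175348/23 ≈ 94580.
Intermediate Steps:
L = -5/23 (L = -5*1/23 = -5/23 ≈ -0.21739)
y = 551/3 (y = ½ + (⅙)*1099 = ½ + 1099/6 = 551/3 ≈ 183.67)
t = 14 (t = 12 + 2 = 14)
y*(t*(L - 1*(-37))) = 551*(14*(-5/23 - 1*(-37)))/3 = 551*(14*(-5/23 + 37))/3 = 551*(14*(846/23))/3 = (551/3)*(11844/23) = 2175348/23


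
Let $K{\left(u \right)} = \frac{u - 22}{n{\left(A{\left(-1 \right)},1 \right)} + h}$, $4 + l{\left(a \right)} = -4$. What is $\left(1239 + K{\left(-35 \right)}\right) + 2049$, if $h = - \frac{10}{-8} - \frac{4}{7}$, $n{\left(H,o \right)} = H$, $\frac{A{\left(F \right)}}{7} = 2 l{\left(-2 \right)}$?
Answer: $\frac{3416764}{1039} \approx 3288.5$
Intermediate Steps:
$l{\left(a \right)} = -8$ ($l{\left(a \right)} = -4 - 4 = -8$)
$A{\left(F \right)} = -112$ ($A{\left(F \right)} = 7 \cdot 2 \left(-8\right) = 7 \left(-16\right) = -112$)
$h = \frac{19}{28}$ ($h = \left(-10\right) \left(- \frac{1}{8}\right) - \frac{4}{7} = \frac{5}{4} - \frac{4}{7} = \frac{19}{28} \approx 0.67857$)
$K{\left(u \right)} = \frac{616}{3117} - \frac{28 u}{3117}$ ($K{\left(u \right)} = \frac{u - 22}{-112 + \frac{19}{28}} = \frac{-22 + u}{- \frac{3117}{28}} = \left(-22 + u\right) \left(- \frac{28}{3117}\right) = \frac{616}{3117} - \frac{28 u}{3117}$)
$\left(1239 + K{\left(-35 \right)}\right) + 2049 = \left(1239 + \left(\frac{616}{3117} - - \frac{980}{3117}\right)\right) + 2049 = \left(1239 + \left(\frac{616}{3117} + \frac{980}{3117}\right)\right) + 2049 = \left(1239 + \frac{532}{1039}\right) + 2049 = \frac{1287853}{1039} + 2049 = \frac{3416764}{1039}$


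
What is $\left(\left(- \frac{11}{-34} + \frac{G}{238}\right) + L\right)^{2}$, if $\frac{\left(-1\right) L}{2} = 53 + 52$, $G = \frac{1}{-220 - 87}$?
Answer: $\frac{58677300532321}{1334660089} \approx 43964.0$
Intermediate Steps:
$G = - \frac{1}{307}$ ($G = \frac{1}{-307} = - \frac{1}{307} \approx -0.0032573$)
$L = -210$ ($L = - 2 \left(53 + 52\right) = \left(-2\right) 105 = -210$)
$\left(\left(- \frac{11}{-34} + \frac{G}{238}\right) + L\right)^{2} = \left(\left(- \frac{11}{-34} - \frac{1}{307 \cdot 238}\right) - 210\right)^{2} = \left(\left(\left(-11\right) \left(- \frac{1}{34}\right) - \frac{1}{73066}\right) - 210\right)^{2} = \left(\left(\frac{11}{34} - \frac{1}{73066}\right) - 210\right)^{2} = \left(\frac{11819}{36533} - 210\right)^{2} = \left(- \frac{7660111}{36533}\right)^{2} = \frac{58677300532321}{1334660089}$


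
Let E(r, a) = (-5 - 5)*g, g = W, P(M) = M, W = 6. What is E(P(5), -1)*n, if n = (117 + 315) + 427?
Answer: -51540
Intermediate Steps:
g = 6
E(r, a) = -60 (E(r, a) = (-5 - 5)*6 = -10*6 = -60)
n = 859 (n = 432 + 427 = 859)
E(P(5), -1)*n = -60*859 = -51540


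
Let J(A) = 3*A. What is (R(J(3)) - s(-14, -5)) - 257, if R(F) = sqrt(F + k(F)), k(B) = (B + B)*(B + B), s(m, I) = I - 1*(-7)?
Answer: -259 + 3*sqrt(37) ≈ -240.75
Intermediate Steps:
s(m, I) = 7 + I (s(m, I) = I + 7 = 7 + I)
k(B) = 4*B**2 (k(B) = (2*B)*(2*B) = 4*B**2)
R(F) = sqrt(F + 4*F**2)
(R(J(3)) - s(-14, -5)) - 257 = (sqrt((3*3)*(1 + 4*(3*3))) - (7 - 5)) - 257 = (sqrt(9*(1 + 4*9)) - 1*2) - 257 = (sqrt(9*(1 + 36)) - 2) - 257 = (sqrt(9*37) - 2) - 257 = (sqrt(333) - 2) - 257 = (3*sqrt(37) - 2) - 257 = (-2 + 3*sqrt(37)) - 257 = -259 + 3*sqrt(37)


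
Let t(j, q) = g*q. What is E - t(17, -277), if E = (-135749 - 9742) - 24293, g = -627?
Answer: -343463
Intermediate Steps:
t(j, q) = -627*q
E = -169784 (E = -145491 - 24293 = -169784)
E - t(17, -277) = -169784 - (-627)*(-277) = -169784 - 1*173679 = -169784 - 173679 = -343463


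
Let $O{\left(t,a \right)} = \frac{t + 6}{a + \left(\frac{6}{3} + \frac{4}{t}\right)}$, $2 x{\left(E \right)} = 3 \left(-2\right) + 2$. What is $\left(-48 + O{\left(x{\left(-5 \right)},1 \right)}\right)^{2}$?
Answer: $1936$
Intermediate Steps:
$x{\left(E \right)} = -2$ ($x{\left(E \right)} = \frac{3 \left(-2\right) + 2}{2} = \frac{-6 + 2}{2} = \frac{1}{2} \left(-4\right) = -2$)
$O{\left(t,a \right)} = \frac{6 + t}{2 + a + \frac{4}{t}}$ ($O{\left(t,a \right)} = \frac{6 + t}{a + \left(6 \cdot \frac{1}{3} + \frac{4}{t}\right)} = \frac{6 + t}{a + \left(2 + \frac{4}{t}\right)} = \frac{6 + t}{2 + a + \frac{4}{t}}$)
$\left(-48 + O{\left(x{\left(-5 \right)},1 \right)}\right)^{2} = \left(-48 - \frac{2 \left(6 - 2\right)}{4 + 2 \left(-2\right) + 1 \left(-2\right)}\right)^{2} = \left(-48 - 2 \frac{1}{4 - 4 - 2} \cdot 4\right)^{2} = \left(-48 - 2 \frac{1}{-2} \cdot 4\right)^{2} = \left(-48 - \left(-1\right) 4\right)^{2} = \left(-48 + 4\right)^{2} = \left(-44\right)^{2} = 1936$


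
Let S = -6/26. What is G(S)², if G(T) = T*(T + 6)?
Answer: 50625/28561 ≈ 1.7725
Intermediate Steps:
S = -3/13 (S = -6*1/26 = -3/13 ≈ -0.23077)
G(T) = T*(6 + T)
G(S)² = (-3*(6 - 3/13)/13)² = (-3/13*75/13)² = (-225/169)² = 50625/28561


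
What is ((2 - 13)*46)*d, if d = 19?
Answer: -9614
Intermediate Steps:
((2 - 13)*46)*d = ((2 - 13)*46)*19 = -11*46*19 = -506*19 = -9614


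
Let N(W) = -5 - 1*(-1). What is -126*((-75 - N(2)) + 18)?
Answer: 6678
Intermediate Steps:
N(W) = -4 (N(W) = -5 + 1 = -4)
-126*((-75 - N(2)) + 18) = -126*((-75 - 1*(-4)) + 18) = -126*((-75 + 4) + 18) = -126*(-71 + 18) = -126*(-53) = 6678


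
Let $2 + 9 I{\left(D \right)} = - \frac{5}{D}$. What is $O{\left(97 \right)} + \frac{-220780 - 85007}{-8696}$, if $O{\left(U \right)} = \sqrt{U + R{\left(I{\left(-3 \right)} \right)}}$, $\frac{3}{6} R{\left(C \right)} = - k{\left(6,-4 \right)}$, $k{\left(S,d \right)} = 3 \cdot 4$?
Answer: $\frac{305787}{8696} + \sqrt{73} \approx 43.708$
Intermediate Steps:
$k{\left(S,d \right)} = 12$
$I{\left(D \right)} = - \frac{2}{9} - \frac{5}{9 D}$ ($I{\left(D \right)} = - \frac{2}{9} + \frac{\left(-5\right) \frac{1}{D}}{9} = - \frac{2}{9} - \frac{5}{9 D}$)
$R{\left(C \right)} = -24$ ($R{\left(C \right)} = 2 \left(\left(-1\right) 12\right) = 2 \left(-12\right) = -24$)
$O{\left(U \right)} = \sqrt{-24 + U}$ ($O{\left(U \right)} = \sqrt{U - 24} = \sqrt{-24 + U}$)
$O{\left(97 \right)} + \frac{-220780 - 85007}{-8696} = \sqrt{-24 + 97} + \frac{-220780 - 85007}{-8696} = \sqrt{73} - - \frac{305787}{8696} = \sqrt{73} + \frac{305787}{8696} = \frac{305787}{8696} + \sqrt{73}$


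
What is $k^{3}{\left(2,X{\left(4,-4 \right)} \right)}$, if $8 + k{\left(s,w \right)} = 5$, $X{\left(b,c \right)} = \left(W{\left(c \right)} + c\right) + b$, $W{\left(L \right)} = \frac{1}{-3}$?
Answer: $-27$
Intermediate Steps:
$W{\left(L \right)} = - \frac{1}{3}$
$X{\left(b,c \right)} = - \frac{1}{3} + b + c$ ($X{\left(b,c \right)} = \left(- \frac{1}{3} + c\right) + b = - \frac{1}{3} + b + c$)
$k{\left(s,w \right)} = -3$ ($k{\left(s,w \right)} = -8 + 5 = -3$)
$k^{3}{\left(2,X{\left(4,-4 \right)} \right)} = \left(-3\right)^{3} = -27$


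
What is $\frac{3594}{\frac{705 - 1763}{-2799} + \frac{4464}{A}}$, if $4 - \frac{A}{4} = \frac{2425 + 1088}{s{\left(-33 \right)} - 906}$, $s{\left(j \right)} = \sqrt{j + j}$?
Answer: $\frac{16977964812715226637}{671055715434668683} + \frac{9199092122814546 i \sqrt{66}}{671055715434668683} \approx 25.3 + 0.11137 i$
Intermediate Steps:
$s{\left(j \right)} = \sqrt{2} \sqrt{j}$ ($s{\left(j \right)} = \sqrt{2 j} = \sqrt{2} \sqrt{j}$)
$A = 16 - \frac{14052}{-906 + i \sqrt{66}}$ ($A = 16 - 4 \frac{2425 + 1088}{\sqrt{2} \sqrt{-33} - 906} = 16 - 4 \frac{3513}{\sqrt{2} i \sqrt{33} - 906} = 16 - 4 \frac{3513}{i \sqrt{66} - 906} = 16 - 4 \frac{3513}{-906 + i \sqrt{66}} = 16 - \frac{14052}{-906 + i \sqrt{66}} \approx 31.509 + 0.13907 i$)
$\frac{3594}{\frac{705 - 1763}{-2799} + \frac{4464}{A}} = \frac{3594}{\frac{705 - 1763}{-2799} + \frac{4464}{\frac{4310924}{136817} + \frac{2342 i \sqrt{66}}{136817}}} = \frac{3594}{\left(-1058\right) \left(- \frac{1}{2799}\right) + \frac{4464}{\frac{4310924}{136817} + \frac{2342 i \sqrt{66}}{136817}}} = \frac{3594}{\frac{1058}{2799} + \frac{4464}{\frac{4310924}{136817} + \frac{2342 i \sqrt{66}}{136817}}}$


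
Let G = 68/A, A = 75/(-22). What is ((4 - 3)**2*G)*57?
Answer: -28424/25 ≈ -1137.0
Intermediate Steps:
A = -75/22 (A = 75*(-1/22) = -75/22 ≈ -3.4091)
G = -1496/75 (G = 68/(-75/22) = 68*(-22/75) = -1496/75 ≈ -19.947)
((4 - 3)**2*G)*57 = ((4 - 3)**2*(-1496/75))*57 = (1**2*(-1496/75))*57 = (1*(-1496/75))*57 = -1496/75*57 = -28424/25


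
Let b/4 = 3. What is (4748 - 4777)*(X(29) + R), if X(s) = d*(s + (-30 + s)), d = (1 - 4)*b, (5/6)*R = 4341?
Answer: -609174/5 ≈ -1.2183e+5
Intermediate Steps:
b = 12 (b = 4*3 = 12)
R = 26046/5 (R = (6/5)*4341 = 26046/5 ≈ 5209.2)
d = -36 (d = (1 - 4)*12 = -3*12 = -36)
X(s) = 1080 - 72*s (X(s) = -36*(s + (-30 + s)) = -36*(-30 + 2*s) = 1080 - 72*s)
(4748 - 4777)*(X(29) + R) = (4748 - 4777)*((1080 - 72*29) + 26046/5) = -29*((1080 - 2088) + 26046/5) = -29*(-1008 + 26046/5) = -29*21006/5 = -609174/5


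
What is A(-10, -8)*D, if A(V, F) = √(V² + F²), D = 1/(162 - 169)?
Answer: -2*√41/7 ≈ -1.8295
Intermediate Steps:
D = -⅐ (D = 1/(-7) = -⅐ ≈ -0.14286)
A(V, F) = √(F² + V²)
A(-10, -8)*D = √((-8)² + (-10)²)*(-⅐) = √(64 + 100)*(-⅐) = √164*(-⅐) = (2*√41)*(-⅐) = -2*√41/7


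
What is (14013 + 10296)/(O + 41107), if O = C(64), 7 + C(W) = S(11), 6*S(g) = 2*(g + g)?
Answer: 72927/123322 ≈ 0.59135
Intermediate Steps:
S(g) = 2*g/3 (S(g) = (2*(g + g))/6 = (2*(2*g))/6 = (4*g)/6 = 2*g/3)
C(W) = ⅓ (C(W) = -7 + (⅔)*11 = -7 + 22/3 = ⅓)
O = ⅓ ≈ 0.33333
(14013 + 10296)/(O + 41107) = (14013 + 10296)/(⅓ + 41107) = 24309/(123322/3) = 24309*(3/123322) = 72927/123322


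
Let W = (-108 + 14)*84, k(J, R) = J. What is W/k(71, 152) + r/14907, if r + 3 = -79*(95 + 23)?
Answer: -118367747/1058397 ≈ -111.84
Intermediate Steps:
W = -7896 (W = -94*84 = -7896)
r = -9325 (r = -3 - 79*(95 + 23) = -3 - 79*118 = -3 - 9322 = -9325)
W/k(71, 152) + r/14907 = -7896/71 - 9325/14907 = -118367747/1058397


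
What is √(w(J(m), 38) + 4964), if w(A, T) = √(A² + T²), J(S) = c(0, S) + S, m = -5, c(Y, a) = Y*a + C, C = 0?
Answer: √(4964 + √1469) ≈ 70.727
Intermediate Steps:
c(Y, a) = Y*a (c(Y, a) = Y*a + 0 = Y*a)
J(S) = S (J(S) = 0*S + S = 0 + S = S)
√(w(J(m), 38) + 4964) = √(√((-5)² + 38²) + 4964) = √(√(25 + 1444) + 4964) = √(√1469 + 4964) = √(4964 + √1469)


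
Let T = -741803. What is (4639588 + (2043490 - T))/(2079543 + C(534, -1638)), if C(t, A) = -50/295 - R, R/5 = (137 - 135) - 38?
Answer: 438067979/122703647 ≈ 3.5701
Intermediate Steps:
R = -180 (R = 5*((137 - 135) - 38) = 5*(2 - 38) = 5*(-36) = -180)
C(t, A) = 10610/59 (C(t, A) = -50/295 - 1*(-180) = -50*1/295 + 180 = -10/59 + 180 = 10610/59)
(4639588 + (2043490 - T))/(2079543 + C(534, -1638)) = (4639588 + (2043490 - 1*(-741803)))/(2079543 + 10610/59) = (4639588 + (2043490 + 741803))/(122703647/59) = (4639588 + 2785293)*(59/122703647) = 7424881*(59/122703647) = 438067979/122703647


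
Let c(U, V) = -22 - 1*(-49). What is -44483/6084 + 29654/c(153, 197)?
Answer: 19912655/18252 ≈ 1091.0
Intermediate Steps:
c(U, V) = 27 (c(U, V) = -22 + 49 = 27)
-44483/6084 + 29654/c(153, 197) = -44483/6084 + 29654/27 = 19912655/18252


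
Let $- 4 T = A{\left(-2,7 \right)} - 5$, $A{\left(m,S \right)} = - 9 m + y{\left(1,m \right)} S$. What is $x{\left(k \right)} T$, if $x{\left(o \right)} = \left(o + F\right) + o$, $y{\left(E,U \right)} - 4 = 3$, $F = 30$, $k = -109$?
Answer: $2914$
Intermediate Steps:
$y{\left(E,U \right)} = 7$ ($y{\left(E,U \right)} = 4 + 3 = 7$)
$A{\left(m,S \right)} = - 9 m + 7 S$
$x{\left(o \right)} = 30 + 2 o$ ($x{\left(o \right)} = \left(o + 30\right) + o = \left(30 + o\right) + o = 30 + 2 o$)
$T = - \frac{31}{2}$ ($T = - \frac{\left(\left(-9\right) \left(-2\right) + 7 \cdot 7\right) - 5}{4} = - \frac{\left(18 + 49\right) - 5}{4} = - \frac{67 - 5}{4} = \left(- \frac{1}{4}\right) 62 = - \frac{31}{2} \approx -15.5$)
$x{\left(k \right)} T = \left(30 + 2 \left(-109\right)\right) \left(- \frac{31}{2}\right) = \left(30 - 218\right) \left(- \frac{31}{2}\right) = \left(-188\right) \left(- \frac{31}{2}\right) = 2914$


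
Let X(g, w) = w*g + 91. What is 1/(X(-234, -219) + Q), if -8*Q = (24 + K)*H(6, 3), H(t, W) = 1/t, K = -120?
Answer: 1/51339 ≈ 1.9478e-5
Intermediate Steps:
X(g, w) = 91 + g*w (X(g, w) = g*w + 91 = 91 + g*w)
Q = 2 (Q = -(24 - 120)/(8*6) = -(-12)/6 = -⅛*(-16) = 2)
1/(X(-234, -219) + Q) = 1/((91 - 234*(-219)) + 2) = 1/((91 + 51246) + 2) = 1/(51337 + 2) = 1/51339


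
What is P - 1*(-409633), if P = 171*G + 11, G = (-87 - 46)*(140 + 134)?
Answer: -5821938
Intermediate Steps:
G = -36442 (G = -133*274 = -36442)
P = -6231571 (P = 171*(-36442) + 11 = -6231582 + 11 = -6231571)
P - 1*(-409633) = -6231571 - 1*(-409633) = -6231571 + 409633 = -5821938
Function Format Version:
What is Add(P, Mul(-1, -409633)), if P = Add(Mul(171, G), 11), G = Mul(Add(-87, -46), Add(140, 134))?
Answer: -5821938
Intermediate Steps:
G = -36442 (G = Mul(-133, 274) = -36442)
P = -6231571 (P = Add(Mul(171, -36442), 11) = Add(-6231582, 11) = -6231571)
Add(P, Mul(-1, -409633)) = Add(-6231571, Mul(-1, -409633)) = Add(-6231571, 409633) = -5821938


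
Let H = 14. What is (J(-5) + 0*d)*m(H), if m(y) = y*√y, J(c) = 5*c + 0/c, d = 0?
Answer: -350*√14 ≈ -1309.6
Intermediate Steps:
J(c) = 5*c (J(c) = 5*c + 0 = 5*c)
m(y) = y^(3/2)
(J(-5) + 0*d)*m(H) = (5*(-5) + 0*0)*14^(3/2) = (-25 + 0)*(14*√14) = -350*√14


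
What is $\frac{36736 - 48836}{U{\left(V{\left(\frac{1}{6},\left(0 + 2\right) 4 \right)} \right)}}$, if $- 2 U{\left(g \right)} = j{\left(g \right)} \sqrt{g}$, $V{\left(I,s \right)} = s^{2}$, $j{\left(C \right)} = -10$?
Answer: $- \frac{605}{2} \approx -302.5$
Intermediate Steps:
$U{\left(g \right)} = 5 \sqrt{g}$ ($U{\left(g \right)} = - \frac{\left(-10\right) \sqrt{g}}{2} = 5 \sqrt{g}$)
$\frac{36736 - 48836}{U{\left(V{\left(\frac{1}{6},\left(0 + 2\right) 4 \right)} \right)}} = \frac{36736 - 48836}{5 \sqrt{\left(\left(0 + 2\right) 4\right)^{2}}} = - \frac{12100}{5 \sqrt{\left(2 \cdot 4\right)^{2}}} = - \frac{12100}{5 \sqrt{8^{2}}} = - \frac{12100}{5 \sqrt{64}} = - \frac{12100}{5 \cdot 8} = - \frac{12100}{40} = \left(-12100\right) \frac{1}{40} = - \frac{605}{2}$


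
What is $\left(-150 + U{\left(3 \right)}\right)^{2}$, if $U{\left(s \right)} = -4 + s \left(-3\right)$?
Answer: $26569$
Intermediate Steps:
$U{\left(s \right)} = -4 - 3 s$
$\left(-150 + U{\left(3 \right)}\right)^{2} = \left(-150 - 13\right)^{2} = \left(-163\right)^{2} = 26569$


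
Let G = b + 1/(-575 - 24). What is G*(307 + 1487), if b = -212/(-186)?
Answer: 37913798/18569 ≈ 2041.8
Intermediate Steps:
b = 106/93 (b = -212*(-1/186) = 106/93 ≈ 1.1398)
G = 63401/55707 (G = 106/93 + 1/(-575 - 24) = 106/93 + 1/(-599) = 106/93 - 1/599 = 63401/55707 ≈ 1.1381)
G*(307 + 1487) = 63401*(307 + 1487)/55707 = (63401/55707)*1794 = 37913798/18569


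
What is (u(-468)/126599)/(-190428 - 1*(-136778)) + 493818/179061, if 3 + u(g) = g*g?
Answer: 5978592848779/2167894511350 ≈ 2.7578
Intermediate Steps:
u(g) = -3 + g² (u(g) = -3 + g*g = -3 + g²)
(u(-468)/126599)/(-190428 - 1*(-136778)) + 493818/179061 = ((-3 + (-468)²)/126599)/(-190428 - 1*(-136778)) + 493818/179061 = ((-3 + 219024)*(1/126599))/(-190428 + 136778) + 493818*(1/179061) = (219021*(1/126599))/(-53650) + 164606/59687 = (19911/11509)*(-1/53650) + 164606/59687 = -19911/617457850 + 164606/59687 = 5978592848779/2167894511350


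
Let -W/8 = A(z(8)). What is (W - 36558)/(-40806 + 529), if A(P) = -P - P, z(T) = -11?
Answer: 36734/40277 ≈ 0.91203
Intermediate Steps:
A(P) = -2*P
W = -176 (W = -(-16)*(-11) = -8*22 = -176)
(W - 36558)/(-40806 + 529) = (-176 - 36558)/(-40806 + 529) = -36734/(-40277) = -36734*(-1/40277) = 36734/40277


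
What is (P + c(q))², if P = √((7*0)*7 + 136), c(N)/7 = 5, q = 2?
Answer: 1361 + 140*√34 ≈ 2177.3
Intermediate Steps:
c(N) = 35 (c(N) = 7*5 = 35)
P = 2*√34 (P = √(0*7 + 136) = √(0 + 136) = √136 = 2*√34 ≈ 11.662)
(P + c(q))² = (2*√34 + 35)² = (35 + 2*√34)²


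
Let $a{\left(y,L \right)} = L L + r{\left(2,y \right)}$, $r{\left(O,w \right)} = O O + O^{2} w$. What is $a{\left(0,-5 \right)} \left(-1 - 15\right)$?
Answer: $-464$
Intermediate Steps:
$r{\left(O,w \right)} = O^{2} + w O^{2}$
$a{\left(y,L \right)} = 4 + L^{2} + 4 y$ ($a{\left(y,L \right)} = L L + 2^{2} \left(1 + y\right) = L^{2} + 4 \left(1 + y\right) = L^{2} + \left(4 + 4 y\right) = 4 + L^{2} + 4 y$)
$a{\left(0,-5 \right)} \left(-1 - 15\right) = \left(4 + \left(-5\right)^{2} + 4 \cdot 0\right) \left(-1 - 15\right) = \left(4 + 25 + 0\right) \left(-16\right) = 29 \left(-16\right) = -464$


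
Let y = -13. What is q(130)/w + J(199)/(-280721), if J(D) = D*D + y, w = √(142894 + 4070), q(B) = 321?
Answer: -39588/280721 + 107*√36741/24494 ≈ 0.69631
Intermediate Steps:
w = 2*√36741 (w = √146964 = 2*√36741 ≈ 383.36)
J(D) = -13 + D² (J(D) = D*D - 13 = D² - 13 = -13 + D²)
q(130)/w + J(199)/(-280721) = 321/((2*√36741)) + (-13 + 199²)/(-280721) = 321*(√36741/73482) + (-13 + 39601)*(-1/280721) = 107*√36741/24494 + 39588*(-1/280721) = 107*√36741/24494 - 39588/280721 = -39588/280721 + 107*√36741/24494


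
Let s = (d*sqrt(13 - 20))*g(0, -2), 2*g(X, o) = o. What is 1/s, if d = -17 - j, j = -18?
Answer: I*sqrt(7)/7 ≈ 0.37796*I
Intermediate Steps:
g(X, o) = o/2
d = 1 (d = -17 - 1*(-18) = -17 + 18 = 1)
s = -I*sqrt(7) (s = (1*sqrt(13 - 20))*((1/2)*(-2)) = (1*sqrt(-7))*(-1) = (1*(I*sqrt(7)))*(-1) = (I*sqrt(7))*(-1) = -I*sqrt(7) ≈ -2.6458*I)
1/s = 1/(-I*sqrt(7)) = I*sqrt(7)/7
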